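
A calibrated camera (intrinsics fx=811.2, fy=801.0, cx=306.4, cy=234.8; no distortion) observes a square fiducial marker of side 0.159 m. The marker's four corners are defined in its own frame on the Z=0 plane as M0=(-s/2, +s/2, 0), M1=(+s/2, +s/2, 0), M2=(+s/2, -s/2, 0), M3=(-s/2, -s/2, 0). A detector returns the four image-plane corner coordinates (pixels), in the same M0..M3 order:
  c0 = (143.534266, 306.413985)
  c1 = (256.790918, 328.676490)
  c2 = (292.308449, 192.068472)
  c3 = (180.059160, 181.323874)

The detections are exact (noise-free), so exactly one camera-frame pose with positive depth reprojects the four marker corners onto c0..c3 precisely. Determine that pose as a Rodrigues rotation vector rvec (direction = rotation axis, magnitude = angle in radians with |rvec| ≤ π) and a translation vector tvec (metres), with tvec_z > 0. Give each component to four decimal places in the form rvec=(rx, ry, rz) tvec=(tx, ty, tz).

rvec=(-0.2674, 0.4926, 0.1836) tvec=(-0.1034, 0.0184, 0.9297)

Intrinsics K: fx=811.2, fy=801.0, cx=306.4, cy=234.8
Marker side s = 0.159 m; corners in marker frame (Z=0):
  M0 = (-0.0795, +0.0795, 0)
  M1 = (+0.0795, +0.0795, 0)
  M2 = (+0.0795, -0.0795, 0)
  M3 = (-0.0795, -0.0795, 0)
Detected image corners:
  c0 = (143.534266, 306.413985) px
  c1 = (256.790918, 328.676490) px
  c2 = (292.308449, 192.068472) px
  c3 = (180.059160, 181.323874) px
Planar DLT: solve 8×8 A·h = b for H (H[2,2]=1):
  H  [+594.46300 -275.55729 +216.13936]
  H  [-29.30247 +764.95573 +250.61085]
  H  [-0.52536 -0.22403 +1.00000]
B = K⁻¹H; ‖b₁‖=1.075648, ‖b₂‖=1.075648; λ = 2/(‖b₁‖+‖b₂‖) = 0.929672, sign → tz>0 ⇒ λ=+0.929672
r₁ = λ·B[:,0] = (+0.86576,+0.10916,-0.48841); r₂ = λ·B[:,1] = (-0.23713,+0.94889,-0.20827)
r₃ = r₁×r₂ = (+0.44071,+0.29613,+0.84740); SVD([r₁ r₂ r₃]) → R = UVᵀ:
  R  [+0.86576 -0.23713 +0.44071]
  R  [+0.10916 +0.94889 +0.29613]
  R  [-0.48841 -0.20827 +0.84740]
t = (-0.10344, +0.01835, +0.92967) m
tr R = 2.662045; θ = arccos((tr R − 1)/2) = 0.589853 rad = 33.796°
axis k = ((R−Rᵀ)₃₂, (R−Rᵀ)₁₃, (R−Rᵀ)₂₁) / (2 sinθ) = (-0.453404, +0.835182, +0.311282)
rvec = θ·k = (-0.267442, +0.492635, +0.183611)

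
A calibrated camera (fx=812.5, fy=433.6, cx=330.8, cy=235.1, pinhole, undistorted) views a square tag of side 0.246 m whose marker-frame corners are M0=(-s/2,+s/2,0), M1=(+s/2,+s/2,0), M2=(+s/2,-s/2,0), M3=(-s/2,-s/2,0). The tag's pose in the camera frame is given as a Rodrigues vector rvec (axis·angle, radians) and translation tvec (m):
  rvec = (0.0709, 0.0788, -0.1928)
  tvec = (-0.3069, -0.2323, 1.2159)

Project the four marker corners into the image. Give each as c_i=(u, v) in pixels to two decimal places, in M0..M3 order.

Intrinsics K: fx=812.5, fy=433.6, cx=330.8, cy=235.1
Marker side s = 0.246 m; corners in marker frame (Z=0):
  M0 = (-0.1230, +0.1230, 0)
  M1 = (+0.1230, +0.1230, 0)
  M2 = (+0.1230, -0.1230, 0)
  M3 = (-0.1230, -0.1230, 0)
rvec = (0.0709, 0.0788, -0.1928), |rvec| = θ = 0.22002 rad = 12.606°
Rodrigues: sinθ=0.21825, 1−cosθ=0.02411; R = I + sinθ·[k]× + (1−cosθ)·[k]×²:
    [+0.97840 +0.19403 +0.07136]
    [-0.18847 +0.97899 -0.07790]
    [-0.08497 +0.06276 +0.99440]
t = (-0.3069, -0.2323, 1.2159) m
M0: Pc = R·M0+t = (-0.40338, -0.08870, +1.23407); u = 812.5·(-0.40338)/1.23407 + 330.8 = 65.2207, v = 433.6·(-0.08870)/1.23407 + 235.1 = 203.9334
M1: Pc = R·M1+t = (-0.16269, -0.13507, +1.21317); u = 812.5·(-0.16269)/1.21317 + 330.8 = 221.8400, v = 433.6·(-0.13507)/1.21317 + 235.1 = 186.8259
M2: Pc = R·M2+t = (-0.21042, -0.37590, +1.19773); u = 812.5·(-0.21042)/1.19773 + 330.8 = 188.0559, v = 433.6·(-0.37590)/1.19773 + 235.1 = 99.0184
M3: Pc = R·M3+t = (-0.45111, -0.32953, +1.21863); u = 812.5·(-0.45111)/1.21863 + 330.8 = 30.0318, v = 433.6·(-0.32953)/1.21863 + 235.1 = 117.8489

c0=(65.22, 203.93) c1=(221.84, 186.83) c2=(188.06, 99.02) c3=(30.03, 117.85)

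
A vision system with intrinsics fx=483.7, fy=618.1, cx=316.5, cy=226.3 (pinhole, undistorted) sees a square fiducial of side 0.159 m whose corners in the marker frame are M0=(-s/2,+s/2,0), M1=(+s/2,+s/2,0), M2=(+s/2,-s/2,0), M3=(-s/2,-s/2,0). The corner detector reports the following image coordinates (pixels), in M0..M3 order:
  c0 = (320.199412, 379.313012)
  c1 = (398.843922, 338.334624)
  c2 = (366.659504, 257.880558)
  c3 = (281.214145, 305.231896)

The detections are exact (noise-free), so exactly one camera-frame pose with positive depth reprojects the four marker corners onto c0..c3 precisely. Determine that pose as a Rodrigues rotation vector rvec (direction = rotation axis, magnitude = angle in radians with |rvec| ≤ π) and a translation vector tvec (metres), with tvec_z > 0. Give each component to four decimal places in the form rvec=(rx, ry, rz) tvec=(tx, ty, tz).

rvec=(0.5659, 0.0312, -0.4526) tvec=(0.0450, 0.1327, 0.8542)

Intrinsics K: fx=483.7, fy=618.1, cx=316.5, cy=226.3
Marker side s = 0.159 m; corners in marker frame (Z=0):
  M0 = (-0.0795, +0.0795, 0)
  M1 = (+0.0795, +0.0795, 0)
  M2 = (+0.0795, -0.0795, 0)
  M3 = (-0.0795, -0.0795, 0)
Detected image corners:
  c0 = (320.199412, 379.313012) px
  c1 = (398.843922, 338.334624) px
  c2 = (366.659504, 257.880558) px
  c3 = (281.214145, 305.231896) px
Planar DLT: solve 8×8 A·h = b for H (H[2,2]=1):
  H  [+454.53829 +428.47807 +341.99828]
  H  [-333.45414 +677.16946 +322.33744]
  H  [-0.17690 +0.59806 +1.00000]
B = K⁻¹H; ‖b₁‖=1.170745, ‖b₂‖=1.170745; λ = 2/(‖b₁‖+‖b₂‖) = 0.854157, sign → tz>0 ⇒ λ=+0.854157
r₁ = λ·B[:,0] = (+0.90153,-0.40548,-0.15110); r₂ = λ·B[:,1] = (+0.42239,+0.74876,+0.51083)
r₃ = r₁×r₂ = (-0.09400,-0.52435,+0.84630); SVD([r₁ r₂ r₃]) → R = UVᵀ:
  R  [+0.90153 +0.42239 -0.09400]
  R  [-0.40548 +0.74876 -0.52435]
  R  [-0.15110 +0.51083 +0.84630]
t = (+0.04503, +0.13271, +0.85416) m
tr R = 2.496583; θ = arccos((tr R − 1)/2) = 0.725313 rad = 41.557°
axis k = ((R−Rᵀ)₃₂, (R−Rᵀ)₁₃, (R−Rᵀ)₂₁) / (2 sinθ) = (+0.780248, +0.043037, -0.623988)
rvec = θ·k = (+0.565924, +0.031215, -0.452587)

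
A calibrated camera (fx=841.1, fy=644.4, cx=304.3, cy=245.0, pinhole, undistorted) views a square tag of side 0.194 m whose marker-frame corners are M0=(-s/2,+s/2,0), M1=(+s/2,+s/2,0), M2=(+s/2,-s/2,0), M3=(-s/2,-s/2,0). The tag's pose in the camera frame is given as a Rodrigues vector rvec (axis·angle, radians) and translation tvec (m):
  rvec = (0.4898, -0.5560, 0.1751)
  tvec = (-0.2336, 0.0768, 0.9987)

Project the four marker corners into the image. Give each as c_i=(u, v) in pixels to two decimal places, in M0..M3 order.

Intrinsics K: fx=841.1, fy=644.4, cx=304.3, cy=245.0
Marker side s = 0.194 m; corners in marker frame (Z=0):
  M0 = (-0.0970, +0.0970, 0)
  M1 = (+0.0970, +0.0970, 0)
  M2 = (+0.0970, -0.0970, 0)
  M3 = (-0.0970, -0.0970, 0)
rvec = (0.4898, -0.5560, 0.1751), |rvec| = θ = 0.76138 rad = 43.624°
Rodrigues: sinθ=0.68992, 1−cosθ=0.27612; R = I + sinθ·[k]× + (1−cosθ)·[k]×²:
    [+0.83815 -0.28838 -0.46297]
    [+0.02895 +0.87113 -0.49020]
    [+0.54467 +0.39746 +0.73849]
t = (-0.2336, 0.0768, 0.9987) m
M0: Pc = R·M0+t = (-0.34287, +0.15849, +0.98442); u = 841.1·(-0.34287)/0.98442 + 304.3 = 11.3451, v = 644.4·(+0.15849)/0.98442 + 245.0 = 348.7479
M1: Pc = R·M1+t = (-0.18027, +0.16411, +1.09009); u = 841.1·(-0.18027)/1.09009 + 304.3 = 165.2039, v = 644.4·(+0.16411)/1.09009 + 245.0 = 342.0117
M2: Pc = R·M2+t = (-0.12433, -0.00489, +1.01298); u = 841.1·(-0.12433)/1.01298 + 304.3 = 201.0688, v = 644.4·(-0.00489)/1.01298 + 245.0 = 241.8887
M3: Pc = R·M3+t = (-0.28693, -0.01051, +0.90731); u = 841.1·(-0.28693)/0.90731 + 304.3 = 38.3113, v = 644.4·(-0.01051)/0.90731 + 245.0 = 237.5370

c0=(11.35, 348.75) c1=(165.20, 342.01) c2=(201.07, 241.89) c3=(38.31, 237.54)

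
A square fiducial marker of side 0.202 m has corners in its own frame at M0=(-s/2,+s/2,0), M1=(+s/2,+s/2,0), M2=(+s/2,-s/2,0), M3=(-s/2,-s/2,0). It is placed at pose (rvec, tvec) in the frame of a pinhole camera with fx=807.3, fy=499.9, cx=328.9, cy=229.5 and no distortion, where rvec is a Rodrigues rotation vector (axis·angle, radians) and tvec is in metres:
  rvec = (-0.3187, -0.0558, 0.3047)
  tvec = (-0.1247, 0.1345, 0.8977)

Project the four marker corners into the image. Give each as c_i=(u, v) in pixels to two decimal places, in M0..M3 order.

Intrinsics K: fx=807.3, fy=499.9, cx=328.9, cy=229.5
Marker side s = 0.202 m; corners in marker frame (Z=0):
  M0 = (-0.1010, +0.1010, 0)
  M1 = (+0.1010, +0.1010, 0)
  M2 = (+0.1010, -0.1010, 0)
  M3 = (-0.1010, -0.1010, 0)
rvec = (-0.3187, -0.0558, 0.3047), |rvec| = θ = 0.44444 rad = 25.464°
Rodrigues: sinθ=0.42995, 1−cosθ=0.09715; R = I + sinθ·[k]× + (1−cosθ)·[k]×²:
    [+0.95281 -0.28602 -0.10174]
    [+0.30351 +0.90438 +0.29995]
    [+0.00622 -0.31667 +0.94851]
t = (-0.1247, 0.1345, 0.8977) m
M0: Pc = R·M0+t = (-0.24982, +0.19519, +0.86509); u = 807.3·(-0.24982)/0.86509 + 328.9 = 95.7664, v = 499.9·(+0.19519)/0.86509 + 229.5 = 342.2913
M1: Pc = R·M1+t = (-0.05735, +0.25650, +0.86634); u = 807.3·(-0.05735)/0.86634 + 328.9 = 275.4542, v = 499.9·(+0.25650)/0.86634 + 229.5 = 377.5049
M2: Pc = R·M2+t = (+0.00042, +0.07381, +0.93031); u = 807.3·(+0.00042)/0.93031 + 328.9 = 329.2659, v = 499.9·(+0.07381)/0.93031 + 229.5 = 269.1627
M3: Pc = R·M3+t = (-0.19205, +0.01250, +0.92906); u = 807.3·(-0.19205)/0.92906 + 328.9 = 162.0228, v = 499.9·(+0.01250)/0.92906 + 229.5 = 236.2272

c0=(95.77, 342.29) c1=(275.45, 377.50) c2=(329.27, 269.16) c3=(162.02, 236.23)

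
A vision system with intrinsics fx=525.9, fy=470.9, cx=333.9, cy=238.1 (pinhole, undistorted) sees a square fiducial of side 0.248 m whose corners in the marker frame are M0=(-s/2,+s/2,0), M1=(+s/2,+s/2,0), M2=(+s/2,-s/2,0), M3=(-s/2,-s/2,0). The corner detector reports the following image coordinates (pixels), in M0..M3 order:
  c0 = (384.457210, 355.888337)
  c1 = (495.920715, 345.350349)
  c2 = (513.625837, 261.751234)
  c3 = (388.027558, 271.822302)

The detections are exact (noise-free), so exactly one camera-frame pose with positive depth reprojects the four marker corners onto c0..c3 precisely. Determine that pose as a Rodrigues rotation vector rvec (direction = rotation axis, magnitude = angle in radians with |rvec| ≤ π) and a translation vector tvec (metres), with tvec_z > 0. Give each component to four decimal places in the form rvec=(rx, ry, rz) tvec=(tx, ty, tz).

rvec=(0.5509, -0.1092, -0.0553) tvec=(0.2288, 0.1669, 1.0755)

Intrinsics K: fx=525.9, fy=470.9, cx=333.9, cy=238.1
Marker side s = 0.248 m; corners in marker frame (Z=0):
  M0 = (-0.1240, +0.1240, 0)
  M1 = (+0.1240, +0.1240, 0)
  M2 = (+0.1240, -0.1240, 0)
  M3 = (-0.1240, -0.1240, 0)
Detected image corners:
  c0 = (384.457210, 355.888337) px
  c1 = (495.920715, 345.350349) px
  c2 = (513.625837, 261.751234) px
  c3 = (388.027558, 271.822302) px
Planar DLT: solve 8×8 A·h = b for H (H[2,2]=1):
  H  [+512.96406 +174.33244 +445.79190]
  H  [-16.14793 +488.74836 +311.18809]
  H  [+0.08247 +0.48825 +1.00000]
B = K⁻¹H; ‖b₁‖=0.929827, ‖b₂‖=0.929827; λ = 2/(‖b₁‖+‖b₂‖) = 1.075469, sign → tz>0 ⇒ λ=+1.075469
r₁ = λ·B[:,0] = (+0.99270,-0.08173,+0.08870); r₂ = λ·B[:,1] = (+0.02312,+0.85073,+0.52509)
r₃ = r₁×r₂ = (-0.11837,-0.51921,+0.84641); SVD([r₁ r₂ r₃]) → R = UVᵀ:
  R  [+0.99270 +0.02312 -0.11837]
  R  [-0.08173 +0.85073 -0.51921]
  R  [+0.08870 +0.52509 +0.84641]
t = (+0.22882, +0.16692, +1.07547) m
tr R = 2.689839; θ = arccos((tr R − 1)/2) = 0.564382 rad = 32.337°
axis k = ((R−Rᵀ)₃₂, (R−Rᵀ)₁₃, (R−Rᵀ)₂₁) / (2 sinθ) = (+0.976181, -0.193560, -0.098010)
rvec = θ·k = (+0.550938, -0.109242, -0.055315)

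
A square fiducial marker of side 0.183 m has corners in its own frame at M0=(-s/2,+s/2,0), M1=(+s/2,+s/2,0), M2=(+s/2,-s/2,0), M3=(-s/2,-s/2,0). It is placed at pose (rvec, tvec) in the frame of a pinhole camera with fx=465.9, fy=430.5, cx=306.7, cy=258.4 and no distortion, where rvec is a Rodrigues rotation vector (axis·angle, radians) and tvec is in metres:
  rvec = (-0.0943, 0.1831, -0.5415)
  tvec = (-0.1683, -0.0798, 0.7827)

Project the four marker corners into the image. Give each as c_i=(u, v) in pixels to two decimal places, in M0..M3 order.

Intrinsics K: fx=465.9, fy=430.5, cx=306.7, cy=258.4
Marker side s = 0.183 m; corners in marker frame (Z=0):
  M0 = (-0.0915, +0.0915, 0)
  M1 = (+0.0915, +0.0915, 0)
  M2 = (+0.0915, -0.0915, 0)
  M3 = (-0.0915, -0.0915, 0)
rvec = (-0.0943, 0.1831, -0.5415), |rvec| = θ = 0.57934 rad = 33.194°
Rodrigues: sinθ=0.54748, 1−cosθ=0.16318; R = I + sinθ·[k]× + (1−cosθ)·[k]×²:
    [+0.84114 +0.50332 +0.19785]
    [-0.52011 +0.85312 +0.04091]
    [-0.14820 -0.13732 +0.97938]
t = (-0.1683, -0.0798, 0.7827) m
M0: Pc = R·M0+t = (-0.19921, +0.04585, +0.78370); u = 465.9·(-0.19921)/0.78370 + 306.7 = 188.2709, v = 430.5·(+0.04585)/0.78370 + 258.4 = 283.5865
M1: Pc = R·M1+t = (-0.04528, -0.04933, +0.75658); u = 465.9·(-0.04528)/0.75658 + 306.7 = 278.8155, v = 430.5·(-0.04933)/0.75658 + 258.4 = 230.3311
M2: Pc = R·M2+t = (-0.13739, -0.20545, +0.78170); u = 465.9·(-0.13739)/0.78170 + 306.7 = 224.8154, v = 430.5·(-0.20545)/0.78170 + 258.4 = 145.2544
M3: Pc = R·M3+t = (-0.29132, -0.11027, +0.80882); u = 465.9·(-0.29132)/0.80882 + 306.7 = 138.8945, v = 430.5·(-0.11027)/0.80882 + 258.4 = 199.7080

c0=(188.27, 283.59) c1=(278.82, 230.33) c2=(224.82, 145.25) c3=(138.89, 199.71)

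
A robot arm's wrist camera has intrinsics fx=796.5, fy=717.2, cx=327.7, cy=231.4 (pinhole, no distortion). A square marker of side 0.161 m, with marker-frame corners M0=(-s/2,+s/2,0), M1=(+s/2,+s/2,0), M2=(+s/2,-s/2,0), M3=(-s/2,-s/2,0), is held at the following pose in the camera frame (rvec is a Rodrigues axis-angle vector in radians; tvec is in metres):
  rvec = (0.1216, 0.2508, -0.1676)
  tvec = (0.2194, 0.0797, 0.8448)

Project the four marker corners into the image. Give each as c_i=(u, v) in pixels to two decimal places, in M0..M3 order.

c0=(470.88, 371.43) c1=(625.15, 357.63) c2=(602.69, 221.62) c3=(446.65, 242.23)

Intrinsics K: fx=796.5, fy=717.2, cx=327.7, cy=231.4
Marker side s = 0.161 m; corners in marker frame (Z=0):
  M0 = (-0.0805, +0.0805, 0)
  M1 = (+0.0805, +0.0805, 0)
  M2 = (+0.0805, -0.0805, 0)
  M3 = (-0.0805, -0.0805, 0)
rvec = (0.1216, 0.2508, -0.1676), |rvec| = θ = 0.32523 rad = 18.635°
Rodrigues: sinθ=0.31953, 1−cosθ=0.05242; R = I + sinθ·[k]× + (1−cosθ)·[k]×²:
    [+0.95490 +0.17978 +0.23630]
    [-0.14955 +0.97875 -0.14030]
    [-0.25650 +0.09864 +0.96150]
t = (0.2194, 0.0797, 0.8448) m
M0: Pc = R·M0+t = (+0.15700, +0.17053, +0.87339); u = 796.5·(+0.15700)/0.87339 + 327.7 = 470.8805, v = 717.2·(+0.17053)/0.87339 + 231.4 = 371.4323
M1: Pc = R·M1+t = (+0.31074, +0.14645, +0.83209); u = 796.5·(+0.31074)/0.83209 + 327.7 = 625.1502, v = 717.2·(+0.14645)/0.83209 + 231.4 = 357.6296
M2: Pc = R·M2+t = (+0.28180, -0.01113, +0.81621); u = 796.5·(+0.28180)/0.81621 + 327.7 = 602.6925, v = 717.2·(-0.01113)/0.81621 + 231.4 = 221.6220
M3: Pc = R·M3+t = (+0.12806, +0.01295, +0.85751); u = 796.5·(+0.12806)/0.85751 + 327.7 = 446.6474, v = 717.2·(+0.01295)/0.85751 + 231.4 = 242.2303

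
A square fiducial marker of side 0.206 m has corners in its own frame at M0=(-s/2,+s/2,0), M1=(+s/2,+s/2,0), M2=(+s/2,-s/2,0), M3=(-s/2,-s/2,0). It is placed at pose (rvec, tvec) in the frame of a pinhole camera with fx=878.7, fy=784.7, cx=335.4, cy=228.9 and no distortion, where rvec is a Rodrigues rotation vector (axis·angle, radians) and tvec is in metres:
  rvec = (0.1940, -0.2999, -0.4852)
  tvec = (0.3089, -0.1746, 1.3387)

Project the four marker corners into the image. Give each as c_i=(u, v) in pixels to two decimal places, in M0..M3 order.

Intrinsics K: fx=878.7, fy=784.7, cx=335.4, cy=228.9
Marker side s = 0.206 m; corners in marker frame (Z=0):
  M0 = (-0.1030, +0.1030, 0)
  M1 = (+0.1030, +0.1030, 0)
  M2 = (+0.1030, -0.1030, 0)
  M3 = (-0.1030, -0.1030, 0)
rvec = (0.1940, -0.2999, -0.4852), |rvec| = θ = 0.60249 rad = 34.520°
Rodrigues: sinθ=0.56670, 1−cosθ=0.17607; R = I + sinθ·[k]× + (1−cosθ)·[k]×²:
    [+0.84218 +0.42815 -0.32774]
    [-0.48459 +0.86755 -0.11189]
    [+0.23642 +0.25306 +0.93812]
t = (0.3089, -0.1746, 1.3387) m
M0: Pc = R·M0+t = (+0.26625, -0.03533, +1.34041); u = 878.7·(+0.26625)/1.34041 + 335.4 = 509.9419, v = 784.7·(-0.03533)/1.34041 + 228.9 = 208.2179
M1: Pc = R·M1+t = (+0.43974, -0.13516, +1.38912); u = 878.7·(+0.43974)/1.38912 + 335.4 = 613.5650, v = 784.7·(-0.13516)/1.38912 + 228.9 = 152.5519
M2: Pc = R·M2+t = (+0.35155, -0.31387, +1.33699); u = 878.7·(+0.35155)/1.33699 + 335.4 = 566.4438, v = 784.7·(-0.31387)/1.33699 + 228.9 = 44.6838
M3: Pc = R·M3+t = (+0.17806, -0.21404, +1.28828); u = 878.7·(+0.17806)/1.28828 + 335.4 = 456.8464, v = 784.7·(-0.21404)/1.28828 + 228.9 = 98.5243

c0=(509.94, 208.22) c1=(613.56, 152.55) c2=(566.44, 44.68) c3=(456.85, 98.52)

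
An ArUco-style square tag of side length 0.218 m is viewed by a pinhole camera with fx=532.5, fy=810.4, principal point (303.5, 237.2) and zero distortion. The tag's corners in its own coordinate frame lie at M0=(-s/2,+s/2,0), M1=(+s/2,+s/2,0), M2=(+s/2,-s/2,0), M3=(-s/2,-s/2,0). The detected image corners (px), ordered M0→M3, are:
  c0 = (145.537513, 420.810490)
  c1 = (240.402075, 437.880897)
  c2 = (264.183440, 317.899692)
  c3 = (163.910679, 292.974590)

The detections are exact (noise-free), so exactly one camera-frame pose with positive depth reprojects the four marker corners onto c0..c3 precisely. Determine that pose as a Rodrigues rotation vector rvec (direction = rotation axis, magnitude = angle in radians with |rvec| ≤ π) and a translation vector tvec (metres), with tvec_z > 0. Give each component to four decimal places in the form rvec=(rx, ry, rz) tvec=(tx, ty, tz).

rvec=(0.4112, -0.2452, 0.2462) tvec=(-0.2203, 0.1936, 1.1840)

Intrinsics K: fx=532.5, fy=810.4, cx=303.5, cy=237.2
Marker side s = 0.218 m; corners in marker frame (Z=0):
  M0 = (-0.1090, +0.1090, 0)
  M1 = (+0.1090, +0.1090, 0)
  M2 = (+0.1090, -0.1090, 0)
  M3 = (-0.1090, -0.1090, 0)
Detected image corners:
  c0 = (145.537513, 420.810490) px
  c1 = (240.402075, 437.880897) px
  c2 = (264.183440, 317.899692) px
  c3 = (163.910679, 292.974590) px
Planar DLT: solve 8×8 A·h = b for H (H[2,2]=1):
  H  [+495.77726 -34.75790 +204.42767]
  H  [+183.50719 +680.29762 +369.73050]
  H  [+0.23895 +0.30588 +1.00000]
B = K⁻¹H; ‖b₁‖=0.844613, ‖b₂‖=0.844613; λ = 2/(‖b₁‖+‖b₂‖) = 1.183974, sign → tz>0 ⇒ λ=+1.183974
r₁ = λ·B[:,0] = (+0.94108,+0.18529,+0.28291); r₂ = λ·B[:,1] = (-0.28369,+0.88790,+0.36216)
r₃ = r₁×r₂ = (-0.18409,-0.42108,+0.88815); SVD([r₁ r₂ r₃]) → R = UVᵀ:
  R  [+0.94108 -0.28369 -0.18409]
  R  [+0.18529 +0.88790 -0.42108]
  R  [+0.28291 +0.36216 +0.88815]
t = (-0.22028, +0.19362, +1.18397) m
tr R = 2.717120; θ = arccos((tr R − 1)/2) = 0.538342 rad = 30.845°
axis k = ((R−Rᵀ)₃₂, (R−Rᵀ)₁₃, (R−Rᵀ)₂₁) / (2 sinθ) = (+0.763817, -0.455419, +0.457359)
rvec = θ·k = (+0.411194, -0.245171, +0.246215)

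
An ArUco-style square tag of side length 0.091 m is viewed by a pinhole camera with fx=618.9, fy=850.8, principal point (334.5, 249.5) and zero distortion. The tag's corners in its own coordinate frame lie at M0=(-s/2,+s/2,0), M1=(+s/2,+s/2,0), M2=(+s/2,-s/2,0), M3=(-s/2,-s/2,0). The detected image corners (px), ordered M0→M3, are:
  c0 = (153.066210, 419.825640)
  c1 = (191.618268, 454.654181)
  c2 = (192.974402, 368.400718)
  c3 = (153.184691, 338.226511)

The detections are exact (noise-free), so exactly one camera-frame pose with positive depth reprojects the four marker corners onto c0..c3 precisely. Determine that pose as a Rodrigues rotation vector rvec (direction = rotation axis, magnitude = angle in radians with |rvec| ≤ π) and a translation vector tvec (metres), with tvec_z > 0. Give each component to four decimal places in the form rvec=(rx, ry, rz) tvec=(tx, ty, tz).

rvec=(0.2412, 0.7085, 0.1826) tvec=(-0.2202, 0.1438, 0.8389)

Intrinsics K: fx=618.9, fy=850.8, cx=334.5, cy=249.5
Marker side s = 0.091 m; corners in marker frame (Z=0):
  M0 = (-0.0455, +0.0455, 0)
  M1 = (+0.0455, +0.0455, 0)
  M2 = (+0.0455, -0.0455, 0)
  M3 = (-0.0455, -0.0455, 0)
Detected image corners:
  c0 = (153.066210, 419.825640) px
  c1 = (191.618268, 454.654181) px
  c2 = (192.974402, 368.400718) px
  c3 = (153.184691, 338.226511) px
Planar DLT: solve 8×8 A·h = b for H (H[2,2]=1):
  H  [+302.79912 +49.69264 +172.04720]
  H  [+65.63382 +1053.15771 +395.36711]
  H  [-0.73850 +0.33331 +1.00000]
B = K⁻¹H; ‖b₁‖=1.192013, ‖b₂‖=1.192013; λ = 2/(‖b₁‖+‖b₂‖) = 0.838917, sign → tz>0 ⇒ λ=+0.838917
r₁ = λ·B[:,0] = (+0.74529,+0.24640,-0.61954); r₂ = λ·B[:,1] = (-0.08377,+0.95645,+0.27962)
r₃ = r₁×r₂ = (+0.66146,-0.15650,+0.73347); SVD([r₁ r₂ r₃]) → R = UVᵀ:
  R  [+0.74529 -0.08377 +0.66146]
  R  [+0.24640 +0.95645 -0.15650]
  R  [-0.61954 +0.27962 +0.73347]
t = (-0.22020, +0.14383, +0.83892) m
tr R = 2.435211; θ = arccos((tr R − 1)/2) = 0.770438 rad = 44.143°
axis k = ((R−Rᵀ)₃₂, (R−Rᵀ)₁₃, (R−Rᵀ)₂₁) / (2 sinθ) = (+0.313102, +0.919663, +0.237037)
rvec = θ·k = (+0.241226, +0.708543, +0.182623)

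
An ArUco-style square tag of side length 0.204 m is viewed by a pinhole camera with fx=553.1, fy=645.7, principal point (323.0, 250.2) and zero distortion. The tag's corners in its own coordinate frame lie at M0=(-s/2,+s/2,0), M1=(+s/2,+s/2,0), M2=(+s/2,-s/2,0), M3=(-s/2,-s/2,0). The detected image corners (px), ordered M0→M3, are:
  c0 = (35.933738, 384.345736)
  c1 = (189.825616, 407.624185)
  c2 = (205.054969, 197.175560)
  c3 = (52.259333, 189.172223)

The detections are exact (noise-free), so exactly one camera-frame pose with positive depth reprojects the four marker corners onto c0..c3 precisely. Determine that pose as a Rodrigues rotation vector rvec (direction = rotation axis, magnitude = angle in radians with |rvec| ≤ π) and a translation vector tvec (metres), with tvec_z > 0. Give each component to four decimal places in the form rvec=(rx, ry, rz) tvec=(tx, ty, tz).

Intrinsics K: fx=553.1, fy=645.7, cx=323.0, cy=250.2
Marker side s = 0.204 m; corners in marker frame (Z=0):
  M0 = (-0.1020, +0.1020, 0)
  M1 = (+0.1020, +0.1020, 0)
  M2 = (+0.1020, -0.1020, 0)
  M3 = (-0.1020, -0.1020, 0)
Detected image corners:
  c0 = (35.933738, 384.345736) px
  c1 = (189.825616, 407.624185) px
  c2 = (205.054969, 197.175560) px
  c3 = (52.259333, 189.172223) px
Planar DLT: solve 8×8 A·h = b for H (H[2,2]=1):
  H  [+707.75227 -86.19057 +117.98307]
  H  [-30.71854 +971.43939 +293.53994]
  H  [-0.36361 -0.07246 +1.00000]
B = K⁻¹H; ‖b₁‖=1.538456, ‖b₂‖=1.538456; λ = 2/(‖b₁‖+‖b₂‖) = 0.650002, sign → tz>0 ⇒ λ=+0.650002
r₁ = λ·B[:,0] = (+0.96977,+0.06066,-0.23635); r₂ = λ·B[:,1] = (-0.07379,+0.99616,-0.04710)
r₃ = r₁×r₂ = (+0.23259,+0.06311,+0.97053); SVD([r₁ r₂ r₃]) → R = UVᵀ:
  R  [+0.96977 -0.07379 +0.23259]
  R  [+0.06066 +0.99616 +0.06311]
  R  [-0.23635 -0.04710 +0.97053]
t = (-0.24094, +0.04363, +0.65000) m
tr R = 2.936460; θ = arccos((tr R − 1)/2) = 0.252743 rad = 14.481°
axis k = ((R−Rᵀ)₃₂, (R−Rᵀ)₁₃, (R−Rᵀ)₂₁) / (2 sinθ) = (-0.220364, +0.937641, +0.268828)
rvec = θ·k = (-0.055695, +0.236982, +0.067944)

rvec=(-0.0557, 0.2370, 0.0679) tvec=(-0.2409, 0.0436, 0.6500)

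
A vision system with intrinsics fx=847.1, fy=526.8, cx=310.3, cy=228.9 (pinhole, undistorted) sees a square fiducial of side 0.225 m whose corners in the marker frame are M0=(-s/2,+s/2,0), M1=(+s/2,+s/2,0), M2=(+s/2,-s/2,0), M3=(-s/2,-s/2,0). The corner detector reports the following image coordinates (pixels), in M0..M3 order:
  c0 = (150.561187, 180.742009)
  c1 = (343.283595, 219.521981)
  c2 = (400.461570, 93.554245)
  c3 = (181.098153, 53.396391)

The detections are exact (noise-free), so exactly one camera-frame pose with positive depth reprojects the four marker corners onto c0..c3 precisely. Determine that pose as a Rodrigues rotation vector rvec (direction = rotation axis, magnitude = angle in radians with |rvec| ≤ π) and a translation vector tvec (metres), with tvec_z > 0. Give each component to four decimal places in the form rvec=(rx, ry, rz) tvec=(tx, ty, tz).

Intrinsics K: fx=847.1, fy=526.8, cx=310.3, cy=228.9
Marker side s = 0.225 m; corners in marker frame (Z=0):
  M0 = (-0.1125, +0.1125, 0)
  M1 = (+0.1125, +0.1125, 0)
  M2 = (+0.1125, -0.1125, 0)
  M3 = (-0.1125, -0.1125, 0)
Detected image corners:
  c0 = (150.561187, 180.742009) px
  c1 = (343.283595, 219.521981) px
  c2 = (400.461570, 93.554245) px
  c3 = (181.098153, 53.396391) px
Planar DLT: solve 8×8 A·h = b for H (H[2,2]=1):
  H  [+879.13321 -46.62340 +266.07698]
  H  [+158.45714 +638.00643 +140.43970]
  H  [-0.12259 +0.54856 +1.00000]
B = K⁻¹H; ‖b₁‖=1.145720, ‖b₂‖=1.145720; λ = 2/(‖b₁‖+‖b₂‖) = 0.872813, sign → tz>0 ⇒ λ=+0.872813
r₁ = λ·B[:,0] = (+0.94501,+0.30903,-0.10700); r₂ = λ·B[:,1] = (-0.22343,+0.84902,+0.47879)
r₃ = r₁×r₂ = (+0.23881,-0.42856,+0.87138); SVD([r₁ r₂ r₃]) → R = UVᵀ:
  R  [+0.94501 -0.22343 +0.23881]
  R  [+0.30903 +0.84902 -0.42856]
  R  [-0.10700 +0.47879 +0.87138]
t = (-0.04557, -0.14656, +0.87281) m
tr R = 2.665418; θ = arccos((tr R − 1)/2) = 0.586814 rad = 33.622°
axis k = ((R−Rᵀ)₃₂, (R−Rᵀ)₁₃, (R−Rᵀ)₂₁) / (2 sinθ) = (+0.819340, +0.312265, +0.480804)
rvec = θ·k = (+0.480800, +0.183242, +0.282143)

rvec=(0.4808, 0.1832, 0.2821) tvec=(-0.0456, -0.1466, 0.8728)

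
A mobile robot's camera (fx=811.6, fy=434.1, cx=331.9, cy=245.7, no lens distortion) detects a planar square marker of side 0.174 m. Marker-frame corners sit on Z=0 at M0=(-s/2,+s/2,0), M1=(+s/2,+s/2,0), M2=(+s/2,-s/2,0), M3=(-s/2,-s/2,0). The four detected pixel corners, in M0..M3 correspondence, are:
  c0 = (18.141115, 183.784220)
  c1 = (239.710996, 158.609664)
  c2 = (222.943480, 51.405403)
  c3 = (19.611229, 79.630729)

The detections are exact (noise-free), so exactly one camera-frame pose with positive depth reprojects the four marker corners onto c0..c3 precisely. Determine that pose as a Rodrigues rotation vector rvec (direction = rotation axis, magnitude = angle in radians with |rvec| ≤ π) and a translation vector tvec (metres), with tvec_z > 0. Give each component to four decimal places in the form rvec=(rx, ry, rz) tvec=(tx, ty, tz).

rvec=(-0.2904, 0.2023, -0.1405) tvec=(-0.1591, -0.1833, 0.6159)

Intrinsics K: fx=811.6, fy=434.1, cx=331.9, cy=245.7
Marker side s = 0.174 m; corners in marker frame (Z=0):
  M0 = (-0.0870, +0.0870, 0)
  M1 = (+0.0870, +0.0870, 0)
  M2 = (+0.0870, -0.0870, 0)
  M3 = (-0.0870, -0.0870, 0)
Detected image corners:
  c0 = (18.141115, 183.784220) px
  c1 = (239.710996, 158.609664) px
  c2 = (222.943480, 51.405403) px
  c3 = (19.611229, 79.630729) px
Planar DLT: solve 8×8 A·h = b for H (H[2,2]=1):
  H  [+1182.75947 -17.77757 +122.27999]
  H  [-187.89592 +549.96483 +116.47161]
  H  [-0.28794 -0.48299 +1.00000]
B = K⁻¹H; ‖b₁‖=1.623755, ‖b₂‖=1.623755; λ = 2/(‖b₁‖+‖b₂‖) = 0.615857, sign → tz>0 ⇒ λ=+0.615857
r₁ = λ·B[:,0] = (+0.97002,-0.16620,-0.17733); r₂ = λ·B[:,1] = (+0.10815,+0.94859,-0.29745)
r₃ = r₁×r₂ = (+0.21765,+0.26936,+0.93812); SVD([r₁ r₂ r₃]) → R = UVᵀ:
  R  [+0.97002 +0.10815 +0.21765]
  R  [-0.16620 +0.94859 +0.26936]
  R  [-0.17733 -0.29745 +0.93812]
t = (-0.15906, -0.18334, +0.61586) m
tr R = 2.856732; θ = arccos((tr R − 1)/2) = 0.380804 rad = 21.818°
axis k = ((R−Rᵀ)₃₂, (R−Rᵀ)₁₃, (R−Rᵀ)₂₁) / (2 sinθ) = (-0.762520, +0.531358, -0.369082)
rvec = θ·k = (-0.290371, +0.202344, -0.140548)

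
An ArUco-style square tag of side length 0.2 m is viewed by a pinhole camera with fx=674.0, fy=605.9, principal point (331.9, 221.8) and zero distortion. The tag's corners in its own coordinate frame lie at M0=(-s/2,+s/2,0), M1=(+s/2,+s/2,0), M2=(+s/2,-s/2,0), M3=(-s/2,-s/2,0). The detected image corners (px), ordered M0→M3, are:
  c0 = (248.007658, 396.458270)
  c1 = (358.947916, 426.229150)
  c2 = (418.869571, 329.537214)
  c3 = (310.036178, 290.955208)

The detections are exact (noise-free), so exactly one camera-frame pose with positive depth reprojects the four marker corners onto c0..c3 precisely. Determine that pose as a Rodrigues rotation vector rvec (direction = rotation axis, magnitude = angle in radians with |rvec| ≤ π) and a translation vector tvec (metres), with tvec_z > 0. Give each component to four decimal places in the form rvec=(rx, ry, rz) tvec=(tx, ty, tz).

rvec=(0.2219, -0.3784, 0.4492) tvec=(0.0058, 0.2363, 1.0204)

Intrinsics K: fx=674.0, fy=605.9, cx=331.9, cy=221.8
Marker side s = 0.2 m; corners in marker frame (Z=0):
  M0 = (-0.1000, +0.1000, 0)
  M1 = (+0.1000, +0.1000, 0)
  M2 = (+0.1000, -0.1000, 0)
  M3 = (-0.1000, -0.1000, 0)
Detected image corners:
  c0 = (248.007658, 396.458270) px
  c1 = (358.947916, 426.229150) px
  c2 = (418.869571, 329.537214) px
  c3 = (310.036178, 290.955208) px
Planar DLT: solve 8×8 A·h = b for H (H[2,2]=1):
  H  [+681.15816 -263.62704 +335.75671]
  H  [+312.84788 +548.95692 +362.08982]
  H  [+0.39423 +0.12289 +1.00000]
B = K⁻¹H; ‖b₁‖=0.980036, ‖b₂‖=0.980036; λ = 2/(‖b₁‖+‖b₂‖) = 1.020371, sign → tz>0 ⇒ λ=+1.020371
r₁ = λ·B[:,0] = (+0.83312,+0.37960,+0.40226); r₂ = λ·B[:,1] = (-0.46085,+0.87857,+0.12539)
r₃ = r₁×r₂ = (-0.30582,-0.28985,+0.90690); SVD([r₁ r₂ r₃]) → R = UVᵀ:
  R  [+0.83312 -0.46085 -0.30582]
  R  [+0.37960 +0.87857 -0.28985]
  R  [+0.40226 +0.12539 +0.90690]
t = (+0.00584, +0.23626, +1.02037) m
tr R = 2.618591; θ = arccos((tr R − 1)/2) = 0.627844 rad = 35.973°
axis k = ((R−Rᵀ)₃₂, (R−Rᵀ)₁₃, (R−Rᵀ)₂₁) / (2 sinθ) = (+0.353458, -0.602721, +0.715399)
rvec = θ·k = (+0.221916, -0.378415, +0.449159)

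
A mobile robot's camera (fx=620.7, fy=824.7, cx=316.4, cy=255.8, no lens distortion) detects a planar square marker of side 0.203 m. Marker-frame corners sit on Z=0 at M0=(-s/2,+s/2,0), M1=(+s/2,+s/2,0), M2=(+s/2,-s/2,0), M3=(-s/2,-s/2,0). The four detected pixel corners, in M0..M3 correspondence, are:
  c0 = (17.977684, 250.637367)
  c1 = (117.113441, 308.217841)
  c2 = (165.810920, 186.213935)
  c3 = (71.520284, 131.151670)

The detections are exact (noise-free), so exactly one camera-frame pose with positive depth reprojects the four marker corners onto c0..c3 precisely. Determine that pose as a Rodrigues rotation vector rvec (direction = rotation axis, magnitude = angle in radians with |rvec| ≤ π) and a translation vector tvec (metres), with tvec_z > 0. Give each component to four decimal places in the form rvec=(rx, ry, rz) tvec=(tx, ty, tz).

Intrinsics K: fx=620.7, fy=824.7, cx=316.4, cy=255.8
Marker side s = 0.203 m; corners in marker frame (Z=0):
  M0 = (-0.1015, +0.1015, 0)
  M1 = (+0.1015, +0.1015, 0)
  M2 = (+0.1015, -0.1015, 0)
  M3 = (-0.1015, -0.1015, 0)
Detected image corners:
  c0 = (17.977684, 250.637367) px
  c1 = (117.113441, 308.217841) px
  c2 = (165.810920, 186.213935) px
  c3 = (71.520284, 131.151670) px
Planar DLT: solve 8×8 A·h = b for H (H[2,2]=1):
  H  [+477.05154 -274.29948 +93.78095]
  H  [+279.46806 +541.89780 +217.60348]
  H  [+0.00993 -0.24154 +1.00000]
B = K⁻¹H; ‖b₁‖=0.834147, ‖b₂‖=0.834147; λ = 2/(‖b₁‖+‖b₂‖) = 1.198829, sign → tz>0 ⇒ λ=+1.198829
r₁ = λ·B[:,0] = (+0.91532,+0.40256,+0.01190); r₂ = λ·B[:,1] = (-0.38218,+0.87755,-0.28956)
r₃ = r₁×r₂ = (-0.12701,+0.26049,+0.95708); SVD([r₁ r₂ r₃]) → R = UVᵀ:
  R  [+0.91532 -0.38218 -0.12701]
  R  [+0.40256 +0.87755 +0.26049]
  R  [+0.01190 -0.28956 +0.95708]
t = (-0.42997, -0.05552, +1.19883) m
tr R = 2.749949; θ = arccos((tr R − 1)/2) = 0.505413 rad = 28.958°
axis k = ((R−Rᵀ)₃₂, (R−Rᵀ)₁₃, (R−Rᵀ)₂₁) / (2 sinθ) = (-0.568044, -0.143457, +0.810399)
rvec = θ·k = (-0.287097, -0.072505, +0.409586)

rvec=(-0.2871, -0.0725, 0.4096) tvec=(-0.4300, -0.0555, 1.1988)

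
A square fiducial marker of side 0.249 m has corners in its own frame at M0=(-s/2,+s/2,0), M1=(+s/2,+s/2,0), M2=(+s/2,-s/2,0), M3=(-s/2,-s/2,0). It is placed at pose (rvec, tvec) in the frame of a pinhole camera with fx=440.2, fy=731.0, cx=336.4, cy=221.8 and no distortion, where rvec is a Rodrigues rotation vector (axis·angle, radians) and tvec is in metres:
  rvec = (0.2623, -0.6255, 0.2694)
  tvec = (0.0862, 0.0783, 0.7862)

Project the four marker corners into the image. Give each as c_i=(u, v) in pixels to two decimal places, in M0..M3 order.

c0=(305.62, 395.39) c1=(407.66, 400.34) c2=(453.28, 207.12) c3=(355.33, 159.75)

Intrinsics K: fx=440.2, fy=731.0, cx=336.4, cy=221.8
Marker side s = 0.249 m; corners in marker frame (Z=0):
  M0 = (-0.1245, +0.1245, 0)
  M1 = (+0.1245, +0.1245, 0)
  M2 = (+0.1245, -0.1245, 0)
  M3 = (-0.1245, -0.1245, 0)
rvec = (0.2623, -0.6255, 0.2694), |rvec| = θ = 0.72981 rad = 41.815°
Rodrigues: sinθ=0.66673, 1−cosθ=0.25470; R = I + sinθ·[k]× + (1−cosθ)·[k]×²:
    [+0.77820 -0.32457 -0.53764]
    [+0.16766 +0.93239 -0.32021]
    [+0.60522 +0.15905 +0.78000]
t = (0.0862, 0.0783, 0.7862) m
M0: Pc = R·M0+t = (-0.05109, +0.17351, +0.73065); u = 440.2·(-0.05109)/0.73065 + 336.4 = 305.6165, v = 731.0·(+0.17351)/0.73065 + 221.8 = 395.3927
M1: Pc = R·M1+t = (+0.14268, +0.21526, +0.88135); u = 440.2·(+0.14268)/0.88135 + 336.4 = 407.6613, v = 731.0·(+0.21526)/0.88135 + 221.8 = 400.3352
M2: Pc = R·M2+t = (+0.22349, -0.01691, +0.84175); u = 440.2·(+0.22349)/0.84175 + 336.4 = 453.2786, v = 731.0·(-0.01691)/0.84175 + 221.8 = 207.1151
M3: Pc = R·M3+t = (+0.02972, -0.05866, +0.69105); u = 440.2·(+0.02972)/0.69105 + 336.4 = 355.3338, v = 731.0·(-0.05866)/0.69105 + 221.8 = 159.7526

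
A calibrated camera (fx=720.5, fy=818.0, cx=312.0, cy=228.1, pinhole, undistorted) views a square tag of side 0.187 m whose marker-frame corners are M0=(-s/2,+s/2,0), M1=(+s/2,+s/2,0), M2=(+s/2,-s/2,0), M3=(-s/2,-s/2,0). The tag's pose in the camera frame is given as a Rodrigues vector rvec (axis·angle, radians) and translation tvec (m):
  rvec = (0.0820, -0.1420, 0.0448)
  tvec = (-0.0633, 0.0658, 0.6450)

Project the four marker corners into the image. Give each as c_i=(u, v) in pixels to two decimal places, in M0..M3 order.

c0=(131.04, 426.88) c1=(338.47, 427.79) c2=(349.49, 198.36) c3=(137.66, 187.59)

Intrinsics K: fx=720.5, fy=818.0, cx=312.0, cy=228.1
Marker side s = 0.187 m; corners in marker frame (Z=0):
  M0 = (-0.0935, +0.0935, 0)
  M1 = (+0.0935, +0.0935, 0)
  M2 = (+0.0935, -0.0935, 0)
  M3 = (-0.0935, -0.0935, 0)
rvec = (0.0820, -0.1420, 0.0448), |rvec| = θ = 0.16999 rad = 9.739°
Rodrigues: sinθ=0.16917, 1−cosθ=0.01441; R = I + sinθ·[k]× + (1−cosθ)·[k]×²:
    [+0.98894 -0.05039 -0.13948]
    [+0.03878 +0.99564 -0.08478]
    [+0.14315 +0.07843 +0.98659]
t = (-0.0633, 0.0658, 0.6450) m
M0: Pc = R·M0+t = (-0.16048, +0.15527, +0.63895); u = 720.5·(-0.16048)/0.63895 + 312.0 = 131.0400, v = 818.0·(+0.15527)/0.63895 + 228.1 = 426.8773
M1: Pc = R·M1+t = (+0.02445, +0.16252, +0.66572); u = 720.5·(+0.02445)/0.66572 + 312.0 = 338.4666, v = 818.0·(+0.16252)/0.66572 + 228.1 = 427.7943
M2: Pc = R·M2+t = (+0.03388, -0.02367, +0.65105); u = 720.5·(+0.03388)/0.65105 + 312.0 = 349.4915, v = 818.0·(-0.02367)/0.65105 + 228.1 = 198.3638
M3: Pc = R·M3+t = (-0.15105, -0.03092, +0.62428); u = 720.5·(-0.15105)/0.62428 + 312.0 = 137.6644, v = 818.0·(-0.03092)/0.62428 + 228.1 = 187.5874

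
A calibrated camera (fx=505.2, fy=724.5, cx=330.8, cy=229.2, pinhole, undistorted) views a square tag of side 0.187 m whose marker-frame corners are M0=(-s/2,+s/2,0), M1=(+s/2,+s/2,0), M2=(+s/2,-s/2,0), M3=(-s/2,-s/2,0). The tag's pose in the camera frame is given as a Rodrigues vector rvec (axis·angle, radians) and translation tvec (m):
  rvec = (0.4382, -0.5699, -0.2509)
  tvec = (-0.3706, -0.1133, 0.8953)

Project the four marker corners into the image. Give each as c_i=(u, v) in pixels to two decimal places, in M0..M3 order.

Intrinsics K: fx=505.2, fy=724.5, cx=330.8, cy=229.2
Marker side s = 0.187 m; corners in marker frame (Z=0):
  M0 = (-0.0935, +0.0935, 0)
  M1 = (+0.0935, +0.0935, 0)
  M2 = (+0.0935, -0.0935, 0)
  M3 = (-0.0935, -0.0935, 0)
rvec = (0.4382, -0.5699, -0.2509), |rvec| = θ = 0.76142 rad = 43.626°
Rodrigues: sinθ=0.68995, 1−cosθ=0.27614; R = I + sinθ·[k]× + (1−cosθ)·[k]×²:
    [+0.81532 +0.10840 -0.56877]
    [-0.34630 +0.87856 -0.32896]
    [+0.46404 +0.46517 +0.75384]
t = (-0.3706, -0.1133, 0.8953) m
M0: Pc = R·M0+t = (-0.43670, +0.00122, +0.89541); u = 505.2·(-0.43670)/0.89541 + 330.8 = 84.4099, v = 724.5·(+0.00122)/0.89541 + 229.2 = 230.1902
M1: Pc = R·M1+t = (-0.28423, -0.06353, +0.98218); u = 505.2·(-0.28423)/0.98218 + 330.8 = 184.6009, v = 724.5·(-0.06353)/0.98218 + 229.2 = 182.3347
M2: Pc = R·M2+t = (-0.30450, -0.22782, +0.89519); u = 505.2·(-0.30450)/0.89519 + 330.8 = 158.9545, v = 724.5·(-0.22782)/0.89519 + 229.2 = 44.8172
M3: Pc = R·M3+t = (-0.45697, -0.16307, +0.80842); u = 505.2·(-0.45697)/0.80842 + 330.8 = 45.2298, v = 724.5·(-0.16307)/0.80842 + 229.2 = 83.0610

c0=(84.41, 230.19) c1=(184.60, 182.33) c2=(158.95, 44.82) c3=(45.23, 83.06)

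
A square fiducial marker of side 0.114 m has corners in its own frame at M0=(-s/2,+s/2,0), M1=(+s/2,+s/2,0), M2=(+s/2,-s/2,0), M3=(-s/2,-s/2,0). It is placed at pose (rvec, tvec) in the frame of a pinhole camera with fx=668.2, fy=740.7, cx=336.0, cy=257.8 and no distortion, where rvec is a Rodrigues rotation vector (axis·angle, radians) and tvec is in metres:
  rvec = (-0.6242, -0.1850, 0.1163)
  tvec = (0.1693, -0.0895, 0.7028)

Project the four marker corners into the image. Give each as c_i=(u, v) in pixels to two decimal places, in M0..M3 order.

Intrinsics K: fx=668.2, fy=740.7, cx=336.0, cy=257.8
Marker side s = 0.114 m; corners in marker frame (Z=0):
  M0 = (-0.0570, +0.0570, 0)
  M1 = (+0.0570, +0.0570, 0)
  M2 = (+0.0570, -0.0570, 0)
  M3 = (-0.0570, -0.0570, 0)
rvec = (-0.6242, -0.1850, 0.1163), |rvec| = θ = 0.66134 rad = 37.892°
Rodrigues: sinθ=0.61418, 1−cosθ=0.21083; R = I + sinθ·[k]× + (1−cosθ)·[k]×²:
    [+0.97698 -0.05234 -0.20680]
    [+0.16367 +0.80567 +0.56931]
    [+0.13681 -0.59005 +0.79569]
t = (0.1693, -0.0895, 0.7028) m
M0: Pc = R·M0+t = (+0.11063, -0.05291, +0.66137); u = 668.2·(+0.11063)/0.66137 + 336.0 = 447.7713, v = 740.7·(-0.05291)/0.66137 + 257.8 = 198.5476
M1: Pc = R·M1+t = (+0.22200, -0.03425, +0.67697); u = 668.2·(+0.22200)/0.67697 + 336.0 = 555.1301, v = 740.7·(-0.03425)/0.67697 + 257.8 = 220.3277
M2: Pc = R·M2+t = (+0.22797, -0.12609, +0.74423); u = 668.2·(+0.22797)/0.74423 + 336.0 = 540.6816, v = 740.7·(-0.12609)/0.74423 + 257.8 = 132.3046
M3: Pc = R·M3+t = (+0.11660, -0.14475, +0.72863); u = 668.2·(+0.11660)/0.72863 + 336.0 = 442.9247, v = 740.7·(-0.14475)/0.72863 + 257.8 = 110.6510

c0=(447.77, 198.55) c1=(555.13, 220.33) c2=(540.68, 132.30) c3=(442.92, 110.65)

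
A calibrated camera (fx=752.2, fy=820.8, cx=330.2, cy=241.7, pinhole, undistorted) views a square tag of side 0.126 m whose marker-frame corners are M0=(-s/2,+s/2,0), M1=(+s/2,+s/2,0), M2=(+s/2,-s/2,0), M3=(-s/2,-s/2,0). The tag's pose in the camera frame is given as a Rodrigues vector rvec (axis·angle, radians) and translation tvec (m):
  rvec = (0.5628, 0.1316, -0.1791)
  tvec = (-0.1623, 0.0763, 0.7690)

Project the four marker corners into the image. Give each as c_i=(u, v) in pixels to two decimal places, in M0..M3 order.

c0=(134.93, 380.09) c1=(246.55, 366.57) c2=(212.34, 259.36) c3=(91.98, 277.18)

Intrinsics K: fx=752.2, fy=820.8, cx=330.2, cy=241.7
Marker side s = 0.126 m; corners in marker frame (Z=0):
  M0 = (-0.0630, +0.0630, 0)
  M1 = (+0.0630, +0.0630, 0)
  M2 = (+0.0630, -0.0630, 0)
  M3 = (-0.0630, -0.0630, 0)
rvec = (0.5628, 0.1316, -0.1791), |rvec| = θ = 0.60509 rad = 34.669°
Rodrigues: sinθ=0.56884, 1−cosθ=0.17755; R = I + sinθ·[k]× + (1−cosθ)·[k]×²:
    [+0.97605 +0.20429 +0.07484]
    [-0.13245 +0.83085 -0.54051]
    [-0.17259 +0.51765 +0.83800]
t = (-0.1623, 0.0763, 0.7690) m
M0: Pc = R·M0+t = (-0.21092, +0.13699, +0.81249); u = 752.2·(-0.21092)/0.81249 + 330.2 = 134.9291, v = 820.8·(+0.13699)/0.81249 + 241.7 = 380.0898
M1: Pc = R·M1+t = (-0.08794, +0.12030, +0.79074); u = 752.2·(-0.08794)/0.79074 + 330.2 = 246.5468, v = 820.8·(+0.12030)/0.79074 + 241.7 = 366.5722
M2: Pc = R·M2+t = (-0.11368, +0.01561, +0.72551); u = 752.2·(-0.11368)/0.72551 + 330.2 = 212.3397, v = 820.8·(+0.01561)/0.72551 + 241.7 = 259.3625
M3: Pc = R·M3+t = (-0.23666, +0.03230, +0.74726); u = 752.2·(-0.23666)/0.74726 + 330.2 = 91.9751, v = 820.8·(+0.03230)/0.74726 + 241.7 = 277.1800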